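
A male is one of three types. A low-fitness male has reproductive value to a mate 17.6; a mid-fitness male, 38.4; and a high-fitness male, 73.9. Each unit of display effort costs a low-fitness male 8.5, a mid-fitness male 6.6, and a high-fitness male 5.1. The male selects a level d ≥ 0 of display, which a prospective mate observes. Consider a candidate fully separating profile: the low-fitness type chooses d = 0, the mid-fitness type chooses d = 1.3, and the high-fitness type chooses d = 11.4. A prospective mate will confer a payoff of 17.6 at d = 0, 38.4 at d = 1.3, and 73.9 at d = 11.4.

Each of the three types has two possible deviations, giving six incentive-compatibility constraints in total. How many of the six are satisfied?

Mid-fitness (own payoff 38.4 − 6.6×1.3 = 29.82): to d=0 gives 17.6 → no gain ✓; to d=11.4 gives 73.9 − 6.6×11.4 = -1.34 → no gain ✓.
High-fitness (own payoff 73.9 − 5.1×11.4 = 15.76): to d=0 gives 17.6 → profitable ✗; to d=1.3 gives 38.4 − 5.1×1.3 = 31.77 → profitable ✗.
Low-fitness (own payoff 17.6): to d=1.3 gives 38.4 − 8.5×1.3 = 27.35 → profitable ✗; to d=11.4 gives 73.9 − 8.5×11.4 = -23 → no gain ✓.
3 of the 6 constraints hold; not an equilibrium.

3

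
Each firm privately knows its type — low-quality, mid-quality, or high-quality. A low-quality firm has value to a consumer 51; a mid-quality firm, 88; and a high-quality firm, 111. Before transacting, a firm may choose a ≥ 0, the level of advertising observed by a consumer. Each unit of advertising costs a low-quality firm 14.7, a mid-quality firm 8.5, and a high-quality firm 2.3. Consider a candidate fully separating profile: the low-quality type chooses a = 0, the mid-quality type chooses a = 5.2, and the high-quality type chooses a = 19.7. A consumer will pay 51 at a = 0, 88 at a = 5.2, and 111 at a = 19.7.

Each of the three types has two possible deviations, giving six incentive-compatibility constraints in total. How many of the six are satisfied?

High-quality (own payoff 111 − 2.3×19.7 = 65.69): to a=0 gives 51 → no gain ✓; to a=5.2 gives 88 − 2.3×5.2 = 76.04 → profitable ✗.
Low-quality (own payoff 51): to a=5.2 gives 88 − 14.7×5.2 = 11.56 → no gain ✓; to a=19.7 gives 111 − 14.7×19.7 = -178.59 → no gain ✓.
Mid-quality (own payoff 88 − 8.5×5.2 = 43.8): to a=0 gives 51 → profitable ✗; to a=19.7 gives 111 − 8.5×19.7 = -56.45 → no gain ✓.
4 of the 6 constraints hold; not an equilibrium.

4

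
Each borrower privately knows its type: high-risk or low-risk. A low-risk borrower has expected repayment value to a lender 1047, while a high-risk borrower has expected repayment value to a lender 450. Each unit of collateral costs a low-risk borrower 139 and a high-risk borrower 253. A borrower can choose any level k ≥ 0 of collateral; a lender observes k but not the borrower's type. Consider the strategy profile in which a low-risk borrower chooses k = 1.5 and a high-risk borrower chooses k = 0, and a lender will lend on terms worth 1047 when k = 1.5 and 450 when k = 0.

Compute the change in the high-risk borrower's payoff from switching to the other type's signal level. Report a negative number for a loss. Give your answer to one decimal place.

217.5

Playing k = 0 the high-risk borrower receives 450.
Deviating to k = 1.5 brings payment 1047 at cost 253 × 1.5 = 379.5, netting 667.5.
Gain from deviating: 667.5 − 450 = 217.5.
The gain is positive, so the high-risk type's incentive-compatibility constraint is violated — this profile is not a separating equilibrium.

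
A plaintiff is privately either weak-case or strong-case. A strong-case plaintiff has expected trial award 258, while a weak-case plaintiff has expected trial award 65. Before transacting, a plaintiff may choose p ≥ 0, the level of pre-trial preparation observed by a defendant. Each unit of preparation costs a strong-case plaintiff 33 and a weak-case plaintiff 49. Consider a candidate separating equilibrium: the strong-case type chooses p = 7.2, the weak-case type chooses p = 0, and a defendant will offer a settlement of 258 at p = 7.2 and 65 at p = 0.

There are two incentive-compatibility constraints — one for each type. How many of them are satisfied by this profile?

Weak-case type: stay at 0 → 65; mimic → 258 − 49 × 7.2 = -94.8. IC holds (65 ≥ -94.8).
Strong-case type: signal → 258 − 33 × 7.2 = 20.4; deviate to 0 → 65. IC fails (20.4 < 65).
1 of 2 constraints hold, so this profile is not an equilibrium.

1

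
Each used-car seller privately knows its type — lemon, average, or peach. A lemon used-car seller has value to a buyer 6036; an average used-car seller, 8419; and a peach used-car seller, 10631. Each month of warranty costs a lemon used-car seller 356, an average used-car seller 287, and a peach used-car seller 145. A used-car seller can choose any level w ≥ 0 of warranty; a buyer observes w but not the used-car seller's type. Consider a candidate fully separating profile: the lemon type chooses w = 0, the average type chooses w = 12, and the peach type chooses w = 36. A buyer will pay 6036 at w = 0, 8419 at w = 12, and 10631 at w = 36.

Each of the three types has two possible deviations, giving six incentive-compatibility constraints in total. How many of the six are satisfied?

Lemon (own payoff 6036): to w=12 gives 8419 − 356×12 = 4147 → no gain ✓; to w=36 gives 10631 − 356×36 = -2185 → no gain ✓.
Average (own payoff 8419 − 287×12 = 4975): to w=0 gives 6036 → profitable ✗; to w=36 gives 10631 − 287×36 = 299 → no gain ✓.
Peach (own payoff 10631 − 145×36 = 5411): to w=0 gives 6036 → profitable ✗; to w=12 gives 8419 − 145×12 = 6679 → profitable ✗.
3 of the 6 constraints hold; not an equilibrium.

3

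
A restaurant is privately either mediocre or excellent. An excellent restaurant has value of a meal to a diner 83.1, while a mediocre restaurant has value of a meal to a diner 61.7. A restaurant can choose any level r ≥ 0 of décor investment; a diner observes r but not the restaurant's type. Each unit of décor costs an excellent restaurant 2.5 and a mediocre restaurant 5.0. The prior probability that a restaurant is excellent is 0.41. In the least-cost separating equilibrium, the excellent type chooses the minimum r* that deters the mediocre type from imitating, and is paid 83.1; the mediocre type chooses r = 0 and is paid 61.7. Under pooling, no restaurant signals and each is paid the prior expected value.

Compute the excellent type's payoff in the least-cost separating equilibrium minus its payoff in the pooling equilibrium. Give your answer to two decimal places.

Least-cost separating signal: r* solves 61.7 = 83.1 − 5.0·r*, so r* = (83.1 − 61.7)/5.0 = 4.28.
Excellent type's separating payoff: 83.1 − 2.5 × r* = 83.1 − 2.5 × (83.1 − 61.7)/5.0 = 83.1 − 53.5/5.0 = 72.4.
Pooling payoff: 0.41 × 83.1 + 0.59 × 61.7 = 70.474.
Difference: 72.4 − 70.474 = 1.926, i.e. 1.93 to two decimal places.
The excellent type prefers to separate.

1.93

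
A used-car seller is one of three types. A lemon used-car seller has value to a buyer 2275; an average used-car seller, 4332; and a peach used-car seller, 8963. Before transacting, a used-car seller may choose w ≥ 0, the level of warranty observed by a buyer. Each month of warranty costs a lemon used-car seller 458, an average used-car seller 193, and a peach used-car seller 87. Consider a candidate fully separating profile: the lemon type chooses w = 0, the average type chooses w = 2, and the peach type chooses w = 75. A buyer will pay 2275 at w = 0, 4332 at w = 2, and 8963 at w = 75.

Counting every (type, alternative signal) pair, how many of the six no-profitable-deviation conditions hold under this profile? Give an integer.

Average (own payoff 4332 − 193×2 = 3946): to w=0 gives 2275 → no gain ✓; to w=75 gives 8963 − 193×75 = -5512 → no gain ✓.
Lemon (own payoff 2275): to w=2 gives 4332 − 458×2 = 3416 → profitable ✗; to w=75 gives 8963 − 458×75 = -25387 → no gain ✓.
Peach (own payoff 8963 − 87×75 = 2438): to w=0 gives 2275 → no gain ✓; to w=2 gives 4332 − 87×2 = 4158 → profitable ✗.
4 of the 6 constraints hold; not an equilibrium.

4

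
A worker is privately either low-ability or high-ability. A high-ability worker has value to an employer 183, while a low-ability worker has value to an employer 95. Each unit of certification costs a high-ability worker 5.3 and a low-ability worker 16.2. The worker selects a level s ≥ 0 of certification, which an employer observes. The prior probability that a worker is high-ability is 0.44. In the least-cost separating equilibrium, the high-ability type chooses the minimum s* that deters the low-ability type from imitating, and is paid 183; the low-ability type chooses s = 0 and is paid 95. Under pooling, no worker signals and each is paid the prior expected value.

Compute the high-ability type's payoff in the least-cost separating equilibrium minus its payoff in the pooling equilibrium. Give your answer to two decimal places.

Least-cost separating signal: s* solves 95 = 183 − 16.2·s*, so s* = (183 − 95)/16.2 ≈ 5.4321.
High-ability type's separating payoff: 183 − 5.3 × s* = 183 − 5.3 × (183 − 95)/16.2 = 183 − 466.4/16.2 ≈ 154.2099.
Pooling payoff: 0.44 × 183 + 0.56 × 95 = 133.72.
Difference: 154.2099 − 133.72 = 20.4899, i.e. 20.49 to two decimal places.
The high-ability type prefers to separate.

20.49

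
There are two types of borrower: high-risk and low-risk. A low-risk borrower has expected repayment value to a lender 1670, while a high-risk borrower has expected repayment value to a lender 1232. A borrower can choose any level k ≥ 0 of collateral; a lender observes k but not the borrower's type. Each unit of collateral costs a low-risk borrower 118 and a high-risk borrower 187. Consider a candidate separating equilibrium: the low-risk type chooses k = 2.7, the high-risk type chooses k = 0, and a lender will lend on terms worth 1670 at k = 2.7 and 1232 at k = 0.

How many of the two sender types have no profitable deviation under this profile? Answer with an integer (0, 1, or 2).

2

High-risk type: stay at 0 → 1232; mimic → 1670 − 187 × 2.7 = 1165.1. IC holds (1232 ≥ 1165.1).
Low-risk type: signal → 1670 − 118 × 2.7 = 1351.4; deviate to 0 → 1232. IC holds (1351.4 ≥ 1232).
2 of 2 constraints hold, so this is a separating equilibrium.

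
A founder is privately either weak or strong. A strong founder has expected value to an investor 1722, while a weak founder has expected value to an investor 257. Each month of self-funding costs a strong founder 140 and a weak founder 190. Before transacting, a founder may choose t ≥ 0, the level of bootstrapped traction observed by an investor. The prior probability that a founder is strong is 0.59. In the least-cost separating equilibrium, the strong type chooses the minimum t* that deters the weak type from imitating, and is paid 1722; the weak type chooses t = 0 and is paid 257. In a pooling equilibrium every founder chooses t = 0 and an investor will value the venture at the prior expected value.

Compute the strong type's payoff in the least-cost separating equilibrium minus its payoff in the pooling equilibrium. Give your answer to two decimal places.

-478.82

Least-cost separating signal: t* solves 257 = 1722 − 190·t*, so t* = (1722 − 257)/190 ≈ 7.7105.
Strong type's separating payoff: 1722 − 140 × t* = 1722 − 140 × (1722 − 257)/190 = 1722 − 205100/190 ≈ 642.5263.
Pooling payoff: 0.59 × 1722 + 0.41 × 257 = 1121.35.
Difference: 642.5263 − 1121.35 = -478.8237, i.e. -478.82 to two decimal places.
The strong type would prefer the pooling outcome.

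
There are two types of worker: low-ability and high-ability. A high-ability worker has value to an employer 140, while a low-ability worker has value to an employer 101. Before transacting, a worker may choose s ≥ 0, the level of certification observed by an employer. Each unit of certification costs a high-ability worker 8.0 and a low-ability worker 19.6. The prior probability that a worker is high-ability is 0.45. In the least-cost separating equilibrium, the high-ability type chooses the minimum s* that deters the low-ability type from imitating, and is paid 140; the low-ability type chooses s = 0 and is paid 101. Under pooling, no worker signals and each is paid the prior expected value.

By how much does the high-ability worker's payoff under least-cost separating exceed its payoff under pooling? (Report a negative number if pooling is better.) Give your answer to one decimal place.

5.5

Least-cost separating signal: s* solves 101 = 140 − 19.6·s*, so s* = (140 − 101)/19.6 ≈ 1.9898.
High-ability type's separating payoff: 140 − 8.0 × s* = 140 − 8.0 × (140 − 101)/19.6 = 140 − 312/19.6 ≈ 124.082.
Pooling payoff: 0.45 × 140 + 0.55 × 101 = 118.55.
Difference: 124.082 − 118.55 = 5.532, i.e. 5.5 to one decimal place.
The high-ability type prefers to separate.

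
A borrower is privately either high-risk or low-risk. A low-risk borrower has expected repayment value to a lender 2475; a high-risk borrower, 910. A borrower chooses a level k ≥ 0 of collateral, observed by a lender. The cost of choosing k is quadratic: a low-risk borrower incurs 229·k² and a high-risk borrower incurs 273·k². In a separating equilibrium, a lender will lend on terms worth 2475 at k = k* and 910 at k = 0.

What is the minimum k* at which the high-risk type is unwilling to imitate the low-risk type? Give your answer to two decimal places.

The high-risk type at k = 0 receives 910; imitating at k* yields 2475 − 273·k*².
Indifference: 910 = 2475 − 273·k*², so k*² = (2475 − 910) / 273 ≈ 5.7326.
k* = √5.7326 ≈ 2.39.

2.39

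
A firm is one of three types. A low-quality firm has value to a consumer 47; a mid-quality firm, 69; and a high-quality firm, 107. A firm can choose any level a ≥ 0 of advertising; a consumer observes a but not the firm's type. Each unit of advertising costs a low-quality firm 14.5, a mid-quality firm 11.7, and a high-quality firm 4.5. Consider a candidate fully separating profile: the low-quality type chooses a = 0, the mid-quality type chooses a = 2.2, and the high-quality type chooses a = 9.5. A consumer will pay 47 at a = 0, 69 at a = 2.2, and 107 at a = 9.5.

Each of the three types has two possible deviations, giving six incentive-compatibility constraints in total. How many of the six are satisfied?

Low-quality (own payoff 47): to a=2.2 gives 69 − 14.5×2.2 = 37.1 → no gain ✓; to a=9.5 gives 107 − 14.5×9.5 = -30.75 → no gain ✓.
High-quality (own payoff 107 − 4.5×9.5 = 64.25): to a=0 gives 47 → no gain ✓; to a=2.2 gives 69 − 4.5×2.2 = 59.1 → no gain ✓.
Mid-quality (own payoff 69 − 11.7×2.2 = 43.26): to a=0 gives 47 → profitable ✗; to a=9.5 gives 107 − 11.7×9.5 = -4.15 → no gain ✓.
5 of the 6 constraints hold; not an equilibrium.

5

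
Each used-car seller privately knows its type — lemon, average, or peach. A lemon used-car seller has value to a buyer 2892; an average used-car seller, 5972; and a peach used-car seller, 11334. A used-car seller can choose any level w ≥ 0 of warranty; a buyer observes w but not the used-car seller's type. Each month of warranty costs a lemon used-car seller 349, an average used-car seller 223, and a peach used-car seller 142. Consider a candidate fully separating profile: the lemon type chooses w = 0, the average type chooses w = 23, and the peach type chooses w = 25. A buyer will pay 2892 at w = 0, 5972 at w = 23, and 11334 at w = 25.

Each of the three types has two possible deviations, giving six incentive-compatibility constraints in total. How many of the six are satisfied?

4

Lemon (own payoff 2892): to w=23 gives 5972 − 349×23 = -2055 → no gain ✓; to w=25 gives 11334 − 349×25 = 2609 → no gain ✓.
Peach (own payoff 11334 − 142×25 = 7784): to w=0 gives 2892 → no gain ✓; to w=23 gives 5972 − 142×23 = 2706 → no gain ✓.
Average (own payoff 5972 − 223×23 = 843): to w=0 gives 2892 → profitable ✗; to w=25 gives 11334 − 223×25 = 5759 → profitable ✗.
4 of the 6 constraints hold; not an equilibrium.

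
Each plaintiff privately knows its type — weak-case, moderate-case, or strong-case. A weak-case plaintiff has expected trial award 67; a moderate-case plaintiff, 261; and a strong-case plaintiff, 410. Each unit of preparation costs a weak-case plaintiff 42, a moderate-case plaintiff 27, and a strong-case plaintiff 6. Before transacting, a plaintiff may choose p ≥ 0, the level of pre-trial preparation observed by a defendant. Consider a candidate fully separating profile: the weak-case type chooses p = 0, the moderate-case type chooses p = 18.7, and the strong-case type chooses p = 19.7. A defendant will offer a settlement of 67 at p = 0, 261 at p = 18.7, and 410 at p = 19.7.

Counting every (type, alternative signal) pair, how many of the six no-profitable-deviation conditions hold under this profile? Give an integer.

Moderate-case (own payoff 261 − 27×18.7 = -243.9): to p=0 gives 67 → profitable ✗; to p=19.7 gives 410 − 27×19.7 = -121.9 → profitable ✗.
Strong-case (own payoff 410 − 6×19.7 = 291.8): to p=0 gives 67 → no gain ✓; to p=18.7 gives 261 − 6×18.7 = 148.8 → no gain ✓.
Weak-case (own payoff 67): to p=18.7 gives 261 − 42×18.7 = -524.4 → no gain ✓; to p=19.7 gives 410 − 42×19.7 = -417.4 → no gain ✓.
4 of the 6 constraints hold; not an equilibrium.

4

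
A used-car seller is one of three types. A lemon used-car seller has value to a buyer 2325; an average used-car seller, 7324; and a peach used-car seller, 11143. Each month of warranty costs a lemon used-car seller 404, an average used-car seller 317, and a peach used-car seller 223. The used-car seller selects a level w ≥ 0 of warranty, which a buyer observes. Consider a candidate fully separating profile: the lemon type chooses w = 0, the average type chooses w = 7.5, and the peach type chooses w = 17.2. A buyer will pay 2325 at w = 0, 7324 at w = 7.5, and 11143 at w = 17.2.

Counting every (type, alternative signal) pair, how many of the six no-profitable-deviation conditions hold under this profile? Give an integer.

Lemon (own payoff 2325): to w=7.5 gives 7324 − 404×7.5 = 4294 → profitable ✗; to w=17.2 gives 11143 − 404×17.2 = 4194.2 → profitable ✗.
Average (own payoff 7324 − 317×7.5 = 4946.5): to w=0 gives 2325 → no gain ✓; to w=17.2 gives 11143 − 317×17.2 = 5690.6 → profitable ✗.
Peach (own payoff 11143 − 223×17.2 = 7307.4): to w=0 gives 2325 → no gain ✓; to w=7.5 gives 7324 − 223×7.5 = 5651.5 → no gain ✓.
3 of the 6 constraints hold; not an equilibrium.

3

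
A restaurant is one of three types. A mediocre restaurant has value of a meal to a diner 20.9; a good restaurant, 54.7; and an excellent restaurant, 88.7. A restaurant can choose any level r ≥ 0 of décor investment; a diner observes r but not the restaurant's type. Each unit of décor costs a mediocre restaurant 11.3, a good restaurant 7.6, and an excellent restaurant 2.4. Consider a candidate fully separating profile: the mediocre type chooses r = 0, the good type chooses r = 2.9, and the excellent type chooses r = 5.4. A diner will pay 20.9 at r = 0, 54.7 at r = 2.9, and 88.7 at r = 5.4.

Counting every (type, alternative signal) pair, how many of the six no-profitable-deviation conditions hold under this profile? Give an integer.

Mediocre (own payoff 20.9): to r=2.9 gives 54.7 − 11.3×2.9 = 21.93 → profitable ✗; to r=5.4 gives 88.7 − 11.3×5.4 = 27.68 → profitable ✗.
Good (own payoff 54.7 − 7.6×2.9 = 32.66): to r=0 gives 20.9 → no gain ✓; to r=5.4 gives 88.7 − 7.6×5.4 = 47.66 → profitable ✗.
Excellent (own payoff 88.7 − 2.4×5.4 = 75.74): to r=0 gives 20.9 → no gain ✓; to r=2.9 gives 54.7 − 2.4×2.9 = 47.74 → no gain ✓.
3 of the 6 constraints hold; not an equilibrium.

3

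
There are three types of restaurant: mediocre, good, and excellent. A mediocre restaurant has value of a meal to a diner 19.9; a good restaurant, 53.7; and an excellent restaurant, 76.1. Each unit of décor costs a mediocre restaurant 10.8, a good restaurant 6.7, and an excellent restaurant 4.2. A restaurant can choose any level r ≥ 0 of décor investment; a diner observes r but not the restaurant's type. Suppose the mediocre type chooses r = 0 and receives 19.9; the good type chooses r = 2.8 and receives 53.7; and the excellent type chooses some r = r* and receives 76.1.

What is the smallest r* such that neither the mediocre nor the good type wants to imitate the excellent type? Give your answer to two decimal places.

6.14

Mediocre type (on-path payoff 19.9) won't mimic when 19.9 ≥ 76.1 − 10.8·r*, i.e. r* ≥ 5.20.
Good type (on-path payoff 53.7 − 6.7×2.8 = 34.94) won't mimic when 34.94 ≥ 76.1 − 6.7·r*, i.e. r* ≥ 6.14.
Both must hold, so r* = max(5.20, 6.14) = 6.14. The good type's constraint binds.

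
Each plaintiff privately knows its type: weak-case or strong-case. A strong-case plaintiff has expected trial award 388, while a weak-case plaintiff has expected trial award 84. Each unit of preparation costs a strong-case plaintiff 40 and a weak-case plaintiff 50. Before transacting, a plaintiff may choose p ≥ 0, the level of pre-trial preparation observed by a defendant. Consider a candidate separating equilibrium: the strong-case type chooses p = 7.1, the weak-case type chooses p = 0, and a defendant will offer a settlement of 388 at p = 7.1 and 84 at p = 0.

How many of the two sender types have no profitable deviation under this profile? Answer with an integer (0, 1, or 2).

Weak-case type: stay at 0 → 84; mimic → 388 − 50 × 7.1 = 33. IC holds (84 ≥ 33).
Strong-case type: signal → 388 − 40 × 7.1 = 104; deviate to 0 → 84. IC holds (104 ≥ 84).
2 of 2 constraints hold, so this is a separating equilibrium.

2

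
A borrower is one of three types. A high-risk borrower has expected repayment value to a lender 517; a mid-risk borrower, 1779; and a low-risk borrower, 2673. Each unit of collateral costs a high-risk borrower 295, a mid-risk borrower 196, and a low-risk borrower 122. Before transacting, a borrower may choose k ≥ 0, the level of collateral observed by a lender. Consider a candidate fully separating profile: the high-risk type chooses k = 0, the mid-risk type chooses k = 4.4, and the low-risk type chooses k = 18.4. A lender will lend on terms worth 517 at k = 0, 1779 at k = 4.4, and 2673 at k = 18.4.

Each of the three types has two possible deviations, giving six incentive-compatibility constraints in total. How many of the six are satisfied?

High-risk (own payoff 517): to k=4.4 gives 1779 − 295×4.4 = 481 → no gain ✓; to k=18.4 gives 2673 − 295×18.4 = -2755 → no gain ✓.
Low-risk (own payoff 2673 − 122×18.4 = 428.2): to k=0 gives 517 → profitable ✗; to k=4.4 gives 1779 − 122×4.4 = 1242.2 → profitable ✗.
Mid-risk (own payoff 1779 − 196×4.4 = 916.6): to k=0 gives 517 → no gain ✓; to k=18.4 gives 2673 − 196×18.4 = -933.4 → no gain ✓.
4 of the 6 constraints hold; not an equilibrium.

4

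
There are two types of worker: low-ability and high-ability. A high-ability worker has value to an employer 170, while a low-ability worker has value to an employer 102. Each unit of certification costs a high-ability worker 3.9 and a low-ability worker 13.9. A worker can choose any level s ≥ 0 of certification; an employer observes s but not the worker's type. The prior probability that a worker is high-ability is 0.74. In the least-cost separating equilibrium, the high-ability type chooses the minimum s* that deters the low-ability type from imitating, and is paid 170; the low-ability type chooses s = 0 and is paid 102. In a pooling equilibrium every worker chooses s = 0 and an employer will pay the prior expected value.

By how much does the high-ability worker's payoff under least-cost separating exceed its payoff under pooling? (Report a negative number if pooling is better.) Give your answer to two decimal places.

-1.40

Least-cost separating signal: s* solves 102 = 170 − 13.9·s*, so s* = (170 − 102)/13.9 ≈ 4.8921.
High-ability type's separating payoff: 170 − 3.9 × s* = 170 − 3.9 × (170 − 102)/13.9 = 170 − 265.2/13.9 ≈ 150.9209.
Pooling payoff: 0.74 × 170 + 0.26 × 102 = 152.32.
Difference: 150.9209 − 152.32 = -1.3991, i.e. -1.40 to two decimal places.
The high-ability type would prefer the pooling outcome.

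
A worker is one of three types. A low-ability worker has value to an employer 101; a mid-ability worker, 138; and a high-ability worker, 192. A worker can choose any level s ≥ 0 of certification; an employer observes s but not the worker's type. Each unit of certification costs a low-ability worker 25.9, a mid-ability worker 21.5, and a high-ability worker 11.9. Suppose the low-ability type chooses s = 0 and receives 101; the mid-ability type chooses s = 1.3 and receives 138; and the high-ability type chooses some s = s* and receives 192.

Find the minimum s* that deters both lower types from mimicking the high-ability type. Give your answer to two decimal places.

3.81

Low-ability type (on-path payoff 101) won't mimic when 101 ≥ 192 − 25.9·s*, i.e. s* ≥ 3.51.
Mid-ability type (on-path payoff 138 − 21.5×1.3 = 110.05) won't mimic when 110.05 ≥ 192 − 21.5·s*, i.e. s* ≥ 3.81.
Both must hold, so s* = max(3.51, 3.81) = 3.81. The mid-ability type's constraint binds.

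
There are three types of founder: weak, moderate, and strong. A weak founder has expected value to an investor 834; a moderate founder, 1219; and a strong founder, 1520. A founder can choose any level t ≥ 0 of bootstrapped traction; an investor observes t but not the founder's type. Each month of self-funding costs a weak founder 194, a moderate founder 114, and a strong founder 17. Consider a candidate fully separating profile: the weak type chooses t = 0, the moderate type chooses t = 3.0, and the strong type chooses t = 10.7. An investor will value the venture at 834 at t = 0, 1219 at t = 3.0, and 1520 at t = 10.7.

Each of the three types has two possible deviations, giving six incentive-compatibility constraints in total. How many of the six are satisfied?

6

Weak (own payoff 834): to t=3.0 gives 1219 − 194×3.0 = 637 → no gain ✓; to t=10.7 gives 1520 − 194×10.7 = -555.8 → no gain ✓.
Strong (own payoff 1520 − 17×10.7 = 1338.1): to t=0 gives 834 → no gain ✓; to t=3.0 gives 1219 − 17×3.0 = 1168 → no gain ✓.
Moderate (own payoff 1219 − 114×3.0 = 877): to t=0 gives 834 → no gain ✓; to t=10.7 gives 1520 − 114×10.7 = 300.2 → no gain ✓.
6 of the 6 constraints hold; this profile is a separating equilibrium.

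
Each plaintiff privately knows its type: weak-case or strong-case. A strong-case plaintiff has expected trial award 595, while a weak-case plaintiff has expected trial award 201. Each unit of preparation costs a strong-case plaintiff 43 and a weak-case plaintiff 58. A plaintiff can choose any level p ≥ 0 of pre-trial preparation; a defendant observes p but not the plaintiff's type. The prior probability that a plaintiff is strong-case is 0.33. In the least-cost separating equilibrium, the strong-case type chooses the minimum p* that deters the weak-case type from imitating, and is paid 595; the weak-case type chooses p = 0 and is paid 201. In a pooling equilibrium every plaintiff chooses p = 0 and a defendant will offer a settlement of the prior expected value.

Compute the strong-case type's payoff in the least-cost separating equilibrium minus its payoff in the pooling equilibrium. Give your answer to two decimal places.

Least-cost separating signal: p* solves 201 = 595 − 58·p*, so p* = (595 − 201)/58 ≈ 6.7931.
Strong-case type's separating payoff: 595 − 43 × p* = 595 − 43 × (595 − 201)/58 = 595 − 16942/58 ≈ 302.8966.
Pooling payoff: 0.33 × 595 + 0.67 × 201 = 331.02.
Difference: 302.8966 − 331.02 = -28.1234, i.e. -28.12 to two decimal places.
The strong-case type would prefer the pooling outcome.

-28.12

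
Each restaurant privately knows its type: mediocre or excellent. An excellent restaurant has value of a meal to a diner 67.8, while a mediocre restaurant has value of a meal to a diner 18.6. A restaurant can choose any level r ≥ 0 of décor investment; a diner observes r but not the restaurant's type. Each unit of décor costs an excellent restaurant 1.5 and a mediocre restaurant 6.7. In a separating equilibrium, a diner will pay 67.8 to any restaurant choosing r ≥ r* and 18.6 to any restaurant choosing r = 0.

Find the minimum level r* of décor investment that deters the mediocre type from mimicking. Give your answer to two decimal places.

7.34

A mediocre restaurant choosing r = 0 receives 18.6.
Imitating at r* instead would pay 67.8 at cost 6.7·r*, netting 67.8 − 6.7·r*.
Indifference: 18.6 = 67.8 − 6.7·r*, so r* = (67.8 − 18.6) / 6.7 ≈ 7.34.
At r* the mediocre type's incentive constraint just binds; the excellent type strictly prefers r* since its per-unit cost is lower.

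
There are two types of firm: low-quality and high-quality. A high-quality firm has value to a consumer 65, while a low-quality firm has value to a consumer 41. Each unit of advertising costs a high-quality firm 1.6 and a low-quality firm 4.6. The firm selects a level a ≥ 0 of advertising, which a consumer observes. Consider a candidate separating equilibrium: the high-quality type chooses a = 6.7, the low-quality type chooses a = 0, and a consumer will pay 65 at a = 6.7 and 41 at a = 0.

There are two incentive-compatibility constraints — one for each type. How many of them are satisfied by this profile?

High-quality type: signal → 65 − 1.6 × 6.7 = 54.28; deviate to 0 → 41. IC holds (54.28 ≥ 41).
Low-quality type: stay at 0 → 41; mimic → 65 − 4.6 × 6.7 = 34.18. IC holds (41 ≥ 34.18).
2 of 2 constraints hold, so this is a separating equilibrium.

2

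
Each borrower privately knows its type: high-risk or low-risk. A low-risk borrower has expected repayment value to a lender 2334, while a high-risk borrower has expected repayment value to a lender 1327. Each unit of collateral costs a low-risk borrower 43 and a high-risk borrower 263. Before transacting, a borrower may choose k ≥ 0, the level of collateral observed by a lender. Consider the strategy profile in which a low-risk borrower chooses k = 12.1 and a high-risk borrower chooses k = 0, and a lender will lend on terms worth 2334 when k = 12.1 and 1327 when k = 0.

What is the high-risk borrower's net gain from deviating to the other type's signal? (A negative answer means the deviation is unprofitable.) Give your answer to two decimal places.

Playing k = 0 the high-risk borrower receives 1327.
Deviating to k = 12.1 brings payment 2334 at cost 263 × 12.1 = 3182.3, netting -848.3.
Gain from deviating: -848.3 − 1327 = -2175.30.
The gain is negative, so the high-risk type's incentive-compatibility constraint is satisfied.

-2175.30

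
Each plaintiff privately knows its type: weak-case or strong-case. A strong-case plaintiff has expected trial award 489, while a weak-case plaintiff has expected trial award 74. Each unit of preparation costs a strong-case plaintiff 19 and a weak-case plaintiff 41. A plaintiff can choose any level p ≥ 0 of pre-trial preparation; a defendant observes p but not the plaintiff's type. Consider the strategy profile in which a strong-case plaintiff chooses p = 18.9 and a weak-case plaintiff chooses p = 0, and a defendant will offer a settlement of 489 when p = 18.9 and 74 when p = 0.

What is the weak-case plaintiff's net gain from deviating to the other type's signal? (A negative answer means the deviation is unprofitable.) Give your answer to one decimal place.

-359.9

Playing p = 0 the weak-case plaintiff receives 74.
Deviating to p = 18.9 brings payment 489 at cost 41 × 18.9 = 774.9, netting -285.9.
Gain from deviating: -285.9 − 74 = -359.9.
The gain is negative, so the weak-case type's incentive-compatibility constraint is satisfied.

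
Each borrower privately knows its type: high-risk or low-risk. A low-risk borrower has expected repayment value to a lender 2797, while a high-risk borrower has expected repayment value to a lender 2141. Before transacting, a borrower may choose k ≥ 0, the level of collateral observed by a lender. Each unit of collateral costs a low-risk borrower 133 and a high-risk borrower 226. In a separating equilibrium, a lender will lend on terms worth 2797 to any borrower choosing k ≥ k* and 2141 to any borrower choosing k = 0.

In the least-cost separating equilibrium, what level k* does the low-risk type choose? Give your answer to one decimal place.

A high-risk borrower choosing k = 0 receives 2141.
Imitating at k* instead would pay 2797 at cost 226·k*, netting 2797 − 226·k*.
Indifference: 2141 = 2797 − 226·k*, so k* = (2797 − 2141) / 226 ≈ 2.9.
At k* the high-risk type's incentive constraint just binds; the low-risk type strictly prefers k* since its per-unit cost is lower.

2.9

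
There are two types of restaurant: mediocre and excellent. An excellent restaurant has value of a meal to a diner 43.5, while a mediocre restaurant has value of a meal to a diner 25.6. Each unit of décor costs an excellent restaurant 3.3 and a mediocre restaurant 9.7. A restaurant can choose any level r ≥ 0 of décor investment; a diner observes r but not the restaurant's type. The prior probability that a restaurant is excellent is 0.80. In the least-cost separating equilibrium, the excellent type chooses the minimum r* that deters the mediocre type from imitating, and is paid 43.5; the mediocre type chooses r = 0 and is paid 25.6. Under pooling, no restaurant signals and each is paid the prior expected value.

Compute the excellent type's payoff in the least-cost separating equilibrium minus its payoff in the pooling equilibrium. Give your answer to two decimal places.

-2.51

Least-cost separating signal: r* solves 25.6 = 43.5 − 9.7·r*, so r* = (43.5 − 25.6)/9.7 ≈ 1.8454.
Excellent type's separating payoff: 43.5 − 3.3 × r* = 43.5 − 3.3 × (43.5 − 25.6)/9.7 = 43.5 − 59.07/9.7 ≈ 37.4103.
Pooling payoff: 0.80 × 43.5 + 0.20 × 25.6 = 39.92.
Difference: 37.4103 − 39.92 = -2.5097, i.e. -2.51 to two decimal places.
The excellent type would prefer the pooling outcome.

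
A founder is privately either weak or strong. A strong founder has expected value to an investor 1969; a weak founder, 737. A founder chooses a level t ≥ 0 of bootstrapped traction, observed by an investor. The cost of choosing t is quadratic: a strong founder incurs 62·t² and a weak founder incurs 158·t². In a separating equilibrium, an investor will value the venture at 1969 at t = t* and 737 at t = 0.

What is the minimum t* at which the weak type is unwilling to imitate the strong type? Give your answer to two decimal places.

2.79

The weak type at t = 0 receives 737; imitating at t* yields 1969 − 158·t*².
Indifference: 737 = 1969 − 158·t*², so t*² = (1969 − 737) / 158 ≈ 7.7975.
t* = √7.7975 ≈ 2.79.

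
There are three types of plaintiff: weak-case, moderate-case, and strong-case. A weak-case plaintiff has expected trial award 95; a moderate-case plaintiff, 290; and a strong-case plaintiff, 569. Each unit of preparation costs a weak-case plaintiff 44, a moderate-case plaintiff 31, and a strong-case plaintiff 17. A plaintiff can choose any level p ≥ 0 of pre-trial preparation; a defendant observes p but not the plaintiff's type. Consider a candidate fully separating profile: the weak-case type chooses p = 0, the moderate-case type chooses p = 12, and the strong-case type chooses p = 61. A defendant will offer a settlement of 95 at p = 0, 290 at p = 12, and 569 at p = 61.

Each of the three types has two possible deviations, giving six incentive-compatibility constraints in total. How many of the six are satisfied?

3

Moderate-case (own payoff 290 − 31×12 = -82): to p=0 gives 95 → profitable ✗; to p=61 gives 569 − 31×61 = -1322 → no gain ✓.
Weak-case (own payoff 95): to p=12 gives 290 − 44×12 = -238 → no gain ✓; to p=61 gives 569 − 44×61 = -2115 → no gain ✓.
Strong-case (own payoff 569 − 17×61 = -468): to p=0 gives 95 → profitable ✗; to p=12 gives 290 − 17×12 = 86 → profitable ✗.
3 of the 6 constraints hold; not an equilibrium.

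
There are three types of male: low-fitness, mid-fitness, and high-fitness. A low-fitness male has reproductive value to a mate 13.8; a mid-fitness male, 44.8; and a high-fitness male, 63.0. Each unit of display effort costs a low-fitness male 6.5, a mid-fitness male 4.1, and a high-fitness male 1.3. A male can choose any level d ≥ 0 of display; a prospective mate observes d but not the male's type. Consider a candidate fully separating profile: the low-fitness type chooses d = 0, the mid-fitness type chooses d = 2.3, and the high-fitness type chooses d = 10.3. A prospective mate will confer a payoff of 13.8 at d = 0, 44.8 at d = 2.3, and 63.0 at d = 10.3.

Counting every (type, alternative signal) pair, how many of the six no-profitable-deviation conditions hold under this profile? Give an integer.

5

High-fitness (own payoff 63.0 − 1.3×10.3 = 49.61): to d=0 gives 13.8 → no gain ✓; to d=2.3 gives 44.8 − 1.3×2.3 = 41.81 → no gain ✓.
Mid-fitness (own payoff 44.8 − 4.1×2.3 = 35.37): to d=0 gives 13.8 → no gain ✓; to d=10.3 gives 63.0 − 4.1×10.3 = 20.77 → no gain ✓.
Low-fitness (own payoff 13.8): to d=2.3 gives 44.8 − 6.5×2.3 = 29.85 → profitable ✗; to d=10.3 gives 63.0 − 6.5×10.3 = -3.95 → no gain ✓.
5 of the 6 constraints hold; not an equilibrium.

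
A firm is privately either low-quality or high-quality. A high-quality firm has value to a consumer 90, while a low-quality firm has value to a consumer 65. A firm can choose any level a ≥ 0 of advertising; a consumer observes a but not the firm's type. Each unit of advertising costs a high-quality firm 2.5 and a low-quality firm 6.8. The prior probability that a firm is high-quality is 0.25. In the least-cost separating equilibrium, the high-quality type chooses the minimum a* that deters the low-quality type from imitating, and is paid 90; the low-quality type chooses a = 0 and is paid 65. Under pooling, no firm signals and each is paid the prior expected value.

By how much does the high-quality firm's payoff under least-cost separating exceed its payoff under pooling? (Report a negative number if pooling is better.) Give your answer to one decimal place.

Least-cost separating signal: a* solves 65 = 90 − 6.8·a*, so a* = (90 − 65)/6.8 ≈ 3.6765.
High-quality type's separating payoff: 90 − 2.5 × a* = 90 − 2.5 × (90 − 65)/6.8 = 90 − 62.5/6.8 ≈ 80.809.
Pooling payoff: 0.25 × 90 + 0.75 × 65 = 71.25.
Difference: 80.809 − 71.25 = 9.559, i.e. 9.6 to one decimal place.
The high-quality type prefers to separate.

9.6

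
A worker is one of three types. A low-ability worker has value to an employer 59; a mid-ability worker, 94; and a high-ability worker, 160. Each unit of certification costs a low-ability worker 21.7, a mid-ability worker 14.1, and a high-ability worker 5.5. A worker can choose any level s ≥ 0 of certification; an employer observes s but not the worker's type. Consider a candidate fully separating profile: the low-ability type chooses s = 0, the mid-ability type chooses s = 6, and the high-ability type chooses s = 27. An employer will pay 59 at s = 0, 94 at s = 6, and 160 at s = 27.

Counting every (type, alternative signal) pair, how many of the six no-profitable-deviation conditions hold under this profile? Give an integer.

Mid-ability (own payoff 94 − 14.1×6 = 9.4): to s=0 gives 59 → profitable ✗; to s=27 gives 160 − 14.1×27 = -220.7 → no gain ✓.
Low-ability (own payoff 59): to s=6 gives 94 − 21.7×6 = -36.2 → no gain ✓; to s=27 gives 160 − 21.7×27 = -425.9 → no gain ✓.
High-ability (own payoff 160 − 5.5×27 = 11.5): to s=0 gives 59 → profitable ✗; to s=6 gives 94 − 5.5×6 = 61 → profitable ✗.
3 of the 6 constraints hold; not an equilibrium.

3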